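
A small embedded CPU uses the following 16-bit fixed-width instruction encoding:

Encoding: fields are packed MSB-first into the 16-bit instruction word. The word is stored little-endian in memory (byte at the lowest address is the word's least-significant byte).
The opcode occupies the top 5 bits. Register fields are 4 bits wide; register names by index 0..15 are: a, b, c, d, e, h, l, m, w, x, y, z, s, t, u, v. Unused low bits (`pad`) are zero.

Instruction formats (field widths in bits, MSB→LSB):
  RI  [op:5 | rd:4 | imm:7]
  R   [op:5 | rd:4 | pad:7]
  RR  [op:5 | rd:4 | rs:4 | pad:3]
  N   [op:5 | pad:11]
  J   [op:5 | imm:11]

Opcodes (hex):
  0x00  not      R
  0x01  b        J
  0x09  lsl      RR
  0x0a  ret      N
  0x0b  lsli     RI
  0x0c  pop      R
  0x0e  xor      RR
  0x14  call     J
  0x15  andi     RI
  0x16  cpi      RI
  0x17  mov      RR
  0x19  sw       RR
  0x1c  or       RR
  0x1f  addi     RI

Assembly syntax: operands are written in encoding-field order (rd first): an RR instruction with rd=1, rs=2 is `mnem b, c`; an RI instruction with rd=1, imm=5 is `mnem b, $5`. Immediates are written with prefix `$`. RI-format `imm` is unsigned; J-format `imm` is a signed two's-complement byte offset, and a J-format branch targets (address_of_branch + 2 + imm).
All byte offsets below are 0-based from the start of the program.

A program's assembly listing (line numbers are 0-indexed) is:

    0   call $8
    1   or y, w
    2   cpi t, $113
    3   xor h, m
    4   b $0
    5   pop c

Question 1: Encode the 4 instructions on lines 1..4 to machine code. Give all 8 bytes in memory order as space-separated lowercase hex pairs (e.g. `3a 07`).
L1: or op=0x1c:5|rd=10:4|rs=8:4|pad=0:3 ⇒ 0xe540 ⇒ little 40 e5
L2: cpi op=0x16:5|rd=13:4|imm=113:7 ⇒ 0xb6f1 ⇒ little f1 b6
L3: xor op=0xe:5|rd=5:4|rs=7:4|pad=0:3 ⇒ 0x72b8 ⇒ little b8 72
L4: b op=0x1:5|imm=0:11 ⇒ 0x0800 ⇒ little 00 08

40 e5 f1 b6 b8 72 00 08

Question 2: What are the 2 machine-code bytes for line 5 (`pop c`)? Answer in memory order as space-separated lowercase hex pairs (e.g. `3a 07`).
00 61

line 5 (pop): pack op=0xc:5|rd=2:4|pad=0:7 = 0x6100; little→ 00 61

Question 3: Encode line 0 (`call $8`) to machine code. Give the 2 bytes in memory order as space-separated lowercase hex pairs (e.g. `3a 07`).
L0: call op=0x14:5|imm=8:11 ⇒ 0xa008 ⇒ little 08 a0

08 a0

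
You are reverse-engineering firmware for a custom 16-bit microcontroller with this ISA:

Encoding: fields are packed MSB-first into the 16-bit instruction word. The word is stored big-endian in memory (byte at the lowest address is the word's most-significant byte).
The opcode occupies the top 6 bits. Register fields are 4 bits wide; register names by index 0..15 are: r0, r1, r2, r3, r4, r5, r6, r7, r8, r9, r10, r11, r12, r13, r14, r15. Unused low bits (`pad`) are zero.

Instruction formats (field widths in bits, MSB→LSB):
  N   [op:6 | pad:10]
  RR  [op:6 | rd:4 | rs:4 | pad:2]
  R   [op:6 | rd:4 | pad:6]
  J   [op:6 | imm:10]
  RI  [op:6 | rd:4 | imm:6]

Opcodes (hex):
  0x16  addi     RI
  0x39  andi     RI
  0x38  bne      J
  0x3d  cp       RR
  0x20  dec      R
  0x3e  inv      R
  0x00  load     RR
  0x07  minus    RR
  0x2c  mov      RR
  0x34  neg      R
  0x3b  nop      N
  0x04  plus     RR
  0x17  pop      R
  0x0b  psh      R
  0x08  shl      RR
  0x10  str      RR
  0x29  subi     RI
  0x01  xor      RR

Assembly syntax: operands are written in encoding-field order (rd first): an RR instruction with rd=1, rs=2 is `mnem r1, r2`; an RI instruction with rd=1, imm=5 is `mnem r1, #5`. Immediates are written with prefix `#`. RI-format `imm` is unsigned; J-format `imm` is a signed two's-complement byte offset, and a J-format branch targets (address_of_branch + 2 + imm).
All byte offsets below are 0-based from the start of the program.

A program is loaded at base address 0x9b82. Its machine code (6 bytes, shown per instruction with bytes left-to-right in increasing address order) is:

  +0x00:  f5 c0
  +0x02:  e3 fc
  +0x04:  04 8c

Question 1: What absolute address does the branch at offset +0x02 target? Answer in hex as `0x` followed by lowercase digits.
off 0x02: read e3 fc as big → 0xe3fc
  top 6b → 0x38 → bne [J]
  imm: (w>>0)&0x3ff=0x3fc (s10→-4) → #-4
  target = base 0x9b82 + off 0x02 + 2 + imm -4 = 0x9b82

0x9b82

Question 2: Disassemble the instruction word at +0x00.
@+00  big-endian(f5 c0) = 0xf5c0
  opcode bits[15:10]=0x3d: cp/RR
  rd: (w>>6)&0xf=0x7 → r7
  rs: (w>>2)&0xf=0x0 → r0

cp r7, r0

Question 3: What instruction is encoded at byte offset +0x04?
xor r2, r3

off 0x04: read 04 8c as big → 0x048c
  op=0x048c>>10=0x1 ⇒ xor (RR)
  rd: (w>>6)&0xf=0x2 → r2
  rs: (w>>2)&0xf=0x3 → r3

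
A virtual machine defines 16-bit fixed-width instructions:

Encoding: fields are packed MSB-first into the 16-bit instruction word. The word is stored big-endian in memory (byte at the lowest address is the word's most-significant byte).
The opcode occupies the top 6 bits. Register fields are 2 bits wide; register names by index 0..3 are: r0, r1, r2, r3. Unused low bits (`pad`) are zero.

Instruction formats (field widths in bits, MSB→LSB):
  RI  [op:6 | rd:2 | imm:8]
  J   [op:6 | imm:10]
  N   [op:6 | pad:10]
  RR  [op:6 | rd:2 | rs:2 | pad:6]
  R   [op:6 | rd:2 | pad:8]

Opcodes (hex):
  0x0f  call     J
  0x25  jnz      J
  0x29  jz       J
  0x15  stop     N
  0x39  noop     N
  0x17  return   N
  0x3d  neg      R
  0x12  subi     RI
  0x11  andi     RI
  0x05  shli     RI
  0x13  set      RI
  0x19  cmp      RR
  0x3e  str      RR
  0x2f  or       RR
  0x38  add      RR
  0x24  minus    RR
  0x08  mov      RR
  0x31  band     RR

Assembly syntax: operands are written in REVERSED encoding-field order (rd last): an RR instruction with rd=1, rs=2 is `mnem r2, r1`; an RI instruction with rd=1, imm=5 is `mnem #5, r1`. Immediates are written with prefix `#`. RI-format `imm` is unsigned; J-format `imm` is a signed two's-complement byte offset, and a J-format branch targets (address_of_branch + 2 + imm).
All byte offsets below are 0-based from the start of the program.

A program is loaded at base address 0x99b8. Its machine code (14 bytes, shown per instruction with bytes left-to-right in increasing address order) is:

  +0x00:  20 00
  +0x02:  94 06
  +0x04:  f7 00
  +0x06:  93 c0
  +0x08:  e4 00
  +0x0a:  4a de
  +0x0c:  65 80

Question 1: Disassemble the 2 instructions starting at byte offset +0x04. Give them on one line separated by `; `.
off 0x04: read f7 00 as big → 0xf700
  op=0xf700>>10=0x3d ⇒ neg (R)
  [9:8] rd=3 = r3
off 0x06: read 93 c0 as big → 0x93c0
  op=0x93c0>>10=0x24 ⇒ minus (RR)
  [9:8] rd=3 = r3
  [7:6] rs=3 = r3

neg r3; minus r3, r3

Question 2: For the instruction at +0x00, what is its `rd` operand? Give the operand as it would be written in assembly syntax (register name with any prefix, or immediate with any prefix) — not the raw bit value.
+0x00: 20 00 ⇒ word 0x2000 (big)
  op=0x2000>>10=0x8 ⇒ mov (RR)
  [9:8] rd=0 = r0
  [7:6] rs=0 = r0

r0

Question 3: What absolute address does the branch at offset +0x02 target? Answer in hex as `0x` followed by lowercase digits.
0x99c2

off 0x02: read 94 06 as big → 0x9406
  opcode bits[15:10]=0x25: jnz/J
  imm@[9:0]=0x6 ⇒ #6
  target = base 0x99b8 + off 0x02 + 2 + imm 6 = 0x99c2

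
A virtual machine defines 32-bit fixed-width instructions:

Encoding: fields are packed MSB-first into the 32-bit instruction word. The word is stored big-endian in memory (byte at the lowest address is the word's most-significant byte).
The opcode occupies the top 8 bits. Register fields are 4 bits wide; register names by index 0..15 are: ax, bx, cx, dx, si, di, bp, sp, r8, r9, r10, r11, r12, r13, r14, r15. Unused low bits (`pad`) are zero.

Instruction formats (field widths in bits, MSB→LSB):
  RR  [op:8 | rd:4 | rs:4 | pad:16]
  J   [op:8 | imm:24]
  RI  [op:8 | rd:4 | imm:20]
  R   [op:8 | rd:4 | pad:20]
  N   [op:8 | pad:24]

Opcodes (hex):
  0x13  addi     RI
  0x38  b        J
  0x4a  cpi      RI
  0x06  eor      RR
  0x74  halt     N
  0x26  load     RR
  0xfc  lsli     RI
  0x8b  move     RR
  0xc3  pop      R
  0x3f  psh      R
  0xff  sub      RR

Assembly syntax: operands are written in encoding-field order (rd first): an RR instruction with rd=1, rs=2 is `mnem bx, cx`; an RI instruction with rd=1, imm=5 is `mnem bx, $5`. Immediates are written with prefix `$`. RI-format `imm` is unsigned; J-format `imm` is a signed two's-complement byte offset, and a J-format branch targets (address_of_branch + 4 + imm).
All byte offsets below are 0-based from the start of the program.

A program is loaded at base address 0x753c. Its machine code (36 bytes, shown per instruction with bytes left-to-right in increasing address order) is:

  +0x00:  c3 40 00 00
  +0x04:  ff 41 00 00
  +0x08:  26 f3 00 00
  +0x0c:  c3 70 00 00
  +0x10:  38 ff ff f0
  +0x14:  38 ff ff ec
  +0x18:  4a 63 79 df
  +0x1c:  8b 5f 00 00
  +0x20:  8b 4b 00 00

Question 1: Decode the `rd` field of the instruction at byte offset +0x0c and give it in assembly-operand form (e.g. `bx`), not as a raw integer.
@+0c  big-endian(c3 70 00 00) = 0xc3700000
  op=0xc3700000>>24=0xc3 ⇒ pop (R)
  rd: (w>>20)&0xf=0x7 → sp

sp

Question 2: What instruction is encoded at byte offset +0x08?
+0x08: 26 f3 00 00 ⇒ word 0x26f30000 (big)
  op=0x26f30000>>24=0x26 ⇒ load (RR)
  rd@[23:20]=0xf ⇒ r15
  rs@[19:16]=0x3 ⇒ dx

load r15, dx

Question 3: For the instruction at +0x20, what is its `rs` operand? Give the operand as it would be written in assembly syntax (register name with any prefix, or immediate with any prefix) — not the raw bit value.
r11

+0x20: 8b 4b 00 00 ⇒ word 0x8b4b0000 (big)
  opcode bits[31:24]=0x8b: move/RR
  rd@[23:20]=0x4 ⇒ si
  rs@[19:16]=0xb ⇒ r11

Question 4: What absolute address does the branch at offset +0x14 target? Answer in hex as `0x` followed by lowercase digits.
@+14  big-endian(38 ff ff ec) = 0x38ffffec
  op=0x38ffffec>>24=0x38 ⇒ b (J)
  imm@[23:0]=0xffffec (s24→-20) ⇒ $-20
  target = base 0x753c + off 0x14 + 4 + imm -20 = 0x7540

0x7540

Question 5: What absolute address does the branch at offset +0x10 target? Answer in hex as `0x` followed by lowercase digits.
0x7540

@+10  big-endian(38 ff ff f0) = 0x38fffff0
  op=0x38fffff0>>24=0x38 ⇒ b (J)
  imm: (w>>0)&0xffffff=0xfffff0 (s24→-16) → $-16
  target = base 0x753c + off 0x10 + 4 + imm -16 = 0x7540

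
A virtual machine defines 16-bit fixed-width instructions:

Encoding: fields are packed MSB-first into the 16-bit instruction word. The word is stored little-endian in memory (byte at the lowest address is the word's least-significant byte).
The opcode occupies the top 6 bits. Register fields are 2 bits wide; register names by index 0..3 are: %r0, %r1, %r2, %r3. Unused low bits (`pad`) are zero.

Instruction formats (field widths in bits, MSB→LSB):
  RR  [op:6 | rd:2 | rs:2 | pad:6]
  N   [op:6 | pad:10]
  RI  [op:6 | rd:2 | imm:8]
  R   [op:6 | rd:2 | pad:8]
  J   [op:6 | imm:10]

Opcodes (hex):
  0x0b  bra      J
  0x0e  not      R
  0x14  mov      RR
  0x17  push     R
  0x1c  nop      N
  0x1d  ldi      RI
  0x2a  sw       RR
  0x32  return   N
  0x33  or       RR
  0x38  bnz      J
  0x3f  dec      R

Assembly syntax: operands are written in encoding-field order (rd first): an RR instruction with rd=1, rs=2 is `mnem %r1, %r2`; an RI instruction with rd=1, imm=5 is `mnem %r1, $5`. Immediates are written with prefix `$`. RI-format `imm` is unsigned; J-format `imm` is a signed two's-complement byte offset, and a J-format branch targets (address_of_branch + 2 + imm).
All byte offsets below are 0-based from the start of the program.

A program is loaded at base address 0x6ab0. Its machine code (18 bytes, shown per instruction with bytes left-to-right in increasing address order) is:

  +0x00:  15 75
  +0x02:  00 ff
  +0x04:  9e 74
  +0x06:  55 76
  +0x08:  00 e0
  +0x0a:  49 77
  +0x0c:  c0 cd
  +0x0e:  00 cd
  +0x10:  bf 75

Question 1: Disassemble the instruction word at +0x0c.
@+0c  little-endian(c0 cd) = 0xcdc0
  top 6b → 0x33 → or [RR]
  rd@[9:8]=0x1 ⇒ %r1
  rs@[7:6]=0x3 ⇒ %r3

or %r1, %r3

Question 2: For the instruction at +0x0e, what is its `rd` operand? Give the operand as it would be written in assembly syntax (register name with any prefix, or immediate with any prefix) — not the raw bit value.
%r1

+0x0e: 00 cd ⇒ word 0xcd00 (little)
  opcode bits[15:10]=0x33: or/RR
  rd: (w>>8)&0x3=0x1 → %r1
  rs: (w>>6)&0x3=0x0 → %r0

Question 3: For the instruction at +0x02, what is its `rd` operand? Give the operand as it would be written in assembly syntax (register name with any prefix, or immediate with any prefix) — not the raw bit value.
@+02  little-endian(00 ff) = 0xff00
  opcode bits[15:10]=0x3f: dec/R
  rd@[9:8]=0x3 ⇒ %r3

%r3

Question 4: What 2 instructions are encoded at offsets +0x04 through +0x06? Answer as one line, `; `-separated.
ldi %r0, $158; ldi %r2, $85

[04] 9e 74 → 0x749e
  opcode bits[15:10]=0x1d: ldi/RI
  rd@[9:8]=0x0 ⇒ %r0
  imm@[7:0]=0x9e ⇒ $158
[06] 55 76 → 0x7655
  opcode bits[15:10]=0x1d: ldi/RI
  rd@[9:8]=0x2 ⇒ %r2
  imm@[7:0]=0x55 ⇒ $85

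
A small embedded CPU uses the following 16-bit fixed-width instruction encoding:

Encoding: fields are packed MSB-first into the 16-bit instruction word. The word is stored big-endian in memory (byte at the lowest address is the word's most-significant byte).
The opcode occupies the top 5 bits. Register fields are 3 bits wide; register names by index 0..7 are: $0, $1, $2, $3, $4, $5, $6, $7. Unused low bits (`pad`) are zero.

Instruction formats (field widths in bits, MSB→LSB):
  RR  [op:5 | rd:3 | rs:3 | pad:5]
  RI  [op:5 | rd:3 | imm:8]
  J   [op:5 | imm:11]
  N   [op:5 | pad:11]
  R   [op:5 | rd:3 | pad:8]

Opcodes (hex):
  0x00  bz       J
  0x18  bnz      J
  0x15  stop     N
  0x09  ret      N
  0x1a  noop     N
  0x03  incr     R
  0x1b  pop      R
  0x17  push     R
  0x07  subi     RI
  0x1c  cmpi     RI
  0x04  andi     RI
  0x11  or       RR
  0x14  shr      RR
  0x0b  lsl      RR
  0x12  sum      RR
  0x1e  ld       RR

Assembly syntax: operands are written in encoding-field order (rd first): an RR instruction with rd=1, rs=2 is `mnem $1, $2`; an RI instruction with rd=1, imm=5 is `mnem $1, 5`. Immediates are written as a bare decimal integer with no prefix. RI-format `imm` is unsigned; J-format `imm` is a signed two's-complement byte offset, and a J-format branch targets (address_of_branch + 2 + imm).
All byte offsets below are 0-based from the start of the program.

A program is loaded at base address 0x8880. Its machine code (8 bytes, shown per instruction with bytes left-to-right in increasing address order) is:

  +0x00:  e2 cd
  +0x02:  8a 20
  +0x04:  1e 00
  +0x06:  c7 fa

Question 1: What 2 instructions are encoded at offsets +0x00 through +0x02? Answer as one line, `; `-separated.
+0x00: e2 cd ⇒ word 0xe2cd (big)
  op=0xe2cd>>11=0x1c ⇒ cmpi (RI)
  [10:8] rd=2 = $2
  [7:0] imm=205 = 205
+0x02: 8a 20 ⇒ word 0x8a20 (big)
  op=0x8a20>>11=0x11 ⇒ or (RR)
  [10:8] rd=2 = $2
  [7:5] rs=1 = $1

cmpi $2, 205; or $2, $1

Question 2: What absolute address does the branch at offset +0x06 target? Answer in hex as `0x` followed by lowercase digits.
+0x06: c7 fa ⇒ word 0xc7fa (big)
  op=0xc7fa>>11=0x18 ⇒ bnz (J)
  [10:0] imm=2042 (s11→-6) = -6
  target = base 0x8880 + off 0x06 + 2 + imm -6 = 0x8882

0x8882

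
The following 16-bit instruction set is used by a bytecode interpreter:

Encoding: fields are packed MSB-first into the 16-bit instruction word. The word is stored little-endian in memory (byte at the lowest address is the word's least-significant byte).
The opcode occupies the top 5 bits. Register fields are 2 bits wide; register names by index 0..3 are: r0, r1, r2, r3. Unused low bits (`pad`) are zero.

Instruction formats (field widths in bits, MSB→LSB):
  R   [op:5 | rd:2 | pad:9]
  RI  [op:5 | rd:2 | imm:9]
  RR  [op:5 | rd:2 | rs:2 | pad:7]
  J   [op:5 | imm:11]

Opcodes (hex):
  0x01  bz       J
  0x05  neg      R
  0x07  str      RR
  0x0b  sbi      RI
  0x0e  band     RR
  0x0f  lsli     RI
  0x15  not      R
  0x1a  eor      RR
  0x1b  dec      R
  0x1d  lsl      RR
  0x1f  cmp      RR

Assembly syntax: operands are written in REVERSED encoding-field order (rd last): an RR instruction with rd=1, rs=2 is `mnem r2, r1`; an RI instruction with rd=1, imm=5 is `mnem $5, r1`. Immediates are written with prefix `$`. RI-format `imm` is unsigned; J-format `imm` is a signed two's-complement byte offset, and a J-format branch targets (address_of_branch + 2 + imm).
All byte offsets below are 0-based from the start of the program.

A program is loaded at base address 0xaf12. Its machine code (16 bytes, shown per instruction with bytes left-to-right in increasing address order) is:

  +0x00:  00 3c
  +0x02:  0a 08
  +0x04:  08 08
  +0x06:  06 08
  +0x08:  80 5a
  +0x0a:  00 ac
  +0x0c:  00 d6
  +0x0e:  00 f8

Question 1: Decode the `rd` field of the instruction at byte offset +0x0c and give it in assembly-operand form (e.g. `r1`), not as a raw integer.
@+0c  little-endian(00 d6) = 0xd600
  op=0xd600>>11=0x1a ⇒ eor (RR)
  rd@[10:9]=0x3 ⇒ r3
  rs@[8:7]=0x0 ⇒ r0

r3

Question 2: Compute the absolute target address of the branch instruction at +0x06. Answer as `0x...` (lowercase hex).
[06] 06 08 → 0x0806
  op=0x0806>>11=0x1 ⇒ bz (J)
  [10:0] imm=6 = $6
  target = base 0xaf12 + off 0x06 + 2 + imm 6 = 0xaf20

0xaf20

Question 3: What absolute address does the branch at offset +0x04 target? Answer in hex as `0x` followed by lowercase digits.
@+04  little-endian(08 08) = 0x0808
  op=0x0808>>11=0x1 ⇒ bz (J)
  [10:0] imm=8 = $8
  target = base 0xaf12 + off 0x04 + 2 + imm 8 = 0xaf20

0xaf20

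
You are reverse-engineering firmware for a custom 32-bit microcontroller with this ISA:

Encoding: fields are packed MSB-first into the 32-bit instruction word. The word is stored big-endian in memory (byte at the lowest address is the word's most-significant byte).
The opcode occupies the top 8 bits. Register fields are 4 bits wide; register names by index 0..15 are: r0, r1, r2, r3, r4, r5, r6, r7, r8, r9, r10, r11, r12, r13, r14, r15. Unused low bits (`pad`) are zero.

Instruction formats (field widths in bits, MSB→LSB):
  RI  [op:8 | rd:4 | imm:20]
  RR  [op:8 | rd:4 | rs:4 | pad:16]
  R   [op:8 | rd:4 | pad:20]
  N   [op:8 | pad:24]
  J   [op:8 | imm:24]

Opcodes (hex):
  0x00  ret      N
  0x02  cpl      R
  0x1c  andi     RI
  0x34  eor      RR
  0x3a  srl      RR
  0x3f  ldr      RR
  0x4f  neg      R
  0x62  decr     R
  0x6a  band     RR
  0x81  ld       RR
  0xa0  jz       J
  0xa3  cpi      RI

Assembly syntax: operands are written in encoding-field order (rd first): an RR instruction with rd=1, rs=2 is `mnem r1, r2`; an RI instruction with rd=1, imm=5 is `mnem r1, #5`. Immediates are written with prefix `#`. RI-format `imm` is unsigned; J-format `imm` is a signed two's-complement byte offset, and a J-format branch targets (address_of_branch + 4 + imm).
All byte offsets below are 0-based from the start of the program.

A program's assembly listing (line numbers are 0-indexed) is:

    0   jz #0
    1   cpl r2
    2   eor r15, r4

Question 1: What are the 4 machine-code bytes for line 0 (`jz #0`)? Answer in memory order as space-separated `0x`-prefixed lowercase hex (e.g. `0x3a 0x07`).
line 0 (jz): pack op=0xa0:8|imm=0:24 = 0xa0000000; big→ a0 00 00 00

0xa0 0x00 0x00 0x00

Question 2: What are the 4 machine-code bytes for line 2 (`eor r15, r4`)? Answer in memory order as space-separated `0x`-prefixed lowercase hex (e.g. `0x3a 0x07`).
L2: eor op=0x34:8|rd=15:4|rs=4:4|pad=0:16 ⇒ 0x34f40000 ⇒ big 34 f4 00 00

0x34 0xf4 0x00 0x00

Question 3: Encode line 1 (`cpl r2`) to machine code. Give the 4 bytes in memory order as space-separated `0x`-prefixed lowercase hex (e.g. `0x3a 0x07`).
line 1 (cpl): pack op=0x2:8|rd=2:4|pad=0:20 = 0x02200000; big→ 02 20 00 00

0x02 0x20 0x00 0x00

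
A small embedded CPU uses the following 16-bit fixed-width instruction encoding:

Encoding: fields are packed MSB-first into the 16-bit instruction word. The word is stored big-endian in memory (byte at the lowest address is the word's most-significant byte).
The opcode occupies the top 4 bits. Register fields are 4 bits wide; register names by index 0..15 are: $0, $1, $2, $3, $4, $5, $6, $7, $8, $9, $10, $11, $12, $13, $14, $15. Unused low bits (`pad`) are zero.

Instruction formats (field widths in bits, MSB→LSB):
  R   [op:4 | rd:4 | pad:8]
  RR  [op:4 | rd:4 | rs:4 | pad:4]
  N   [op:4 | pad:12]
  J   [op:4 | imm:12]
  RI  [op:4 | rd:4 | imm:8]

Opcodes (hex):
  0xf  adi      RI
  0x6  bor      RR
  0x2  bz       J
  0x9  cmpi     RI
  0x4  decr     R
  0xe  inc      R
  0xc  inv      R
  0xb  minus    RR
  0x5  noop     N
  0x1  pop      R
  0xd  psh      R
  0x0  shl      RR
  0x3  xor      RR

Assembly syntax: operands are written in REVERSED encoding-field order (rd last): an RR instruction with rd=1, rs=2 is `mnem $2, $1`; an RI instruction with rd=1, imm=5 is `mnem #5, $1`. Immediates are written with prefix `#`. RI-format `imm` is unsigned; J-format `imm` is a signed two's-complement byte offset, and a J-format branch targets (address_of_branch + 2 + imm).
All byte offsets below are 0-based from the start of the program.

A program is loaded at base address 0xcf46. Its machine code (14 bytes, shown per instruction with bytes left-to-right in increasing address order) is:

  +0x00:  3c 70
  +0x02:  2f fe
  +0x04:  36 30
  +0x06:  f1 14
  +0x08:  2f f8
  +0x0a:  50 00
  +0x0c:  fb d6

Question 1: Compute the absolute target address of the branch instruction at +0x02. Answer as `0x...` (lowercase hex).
0xcf48

[02] 2f fe → 0x2ffe
  top 4b → 0x2 → bz [J]
  [11:0] imm=4094 (s12→-2) = #-2
  target = base 0xcf46 + off 0x02 + 2 + imm -2 = 0xcf48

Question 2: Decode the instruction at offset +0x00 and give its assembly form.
off 0x00: read 3c 70 as big → 0x3c70
  top 4b → 0x3 → xor [RR]
  [11:8] rd=12 = $12
  [7:4] rs=7 = $7

xor $7, $12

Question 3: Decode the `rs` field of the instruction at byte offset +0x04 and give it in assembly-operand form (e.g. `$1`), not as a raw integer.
$3

[04] 36 30 → 0x3630
  op=0x3630>>12=0x3 ⇒ xor (RR)
  [11:8] rd=6 = $6
  [7:4] rs=3 = $3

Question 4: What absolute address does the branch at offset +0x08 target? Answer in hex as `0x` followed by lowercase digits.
0xcf48

+0x08: 2f f8 ⇒ word 0x2ff8 (big)
  opcode bits[15:12]=0x2: bz/J
  [11:0] imm=4088 (s12→-8) = #-8
  target = base 0xcf46 + off 0x08 + 2 + imm -8 = 0xcf48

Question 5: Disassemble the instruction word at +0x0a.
noop

+0x0a: 50 00 ⇒ word 0x5000 (big)
  op=0x5000>>12=0x5 ⇒ noop (N)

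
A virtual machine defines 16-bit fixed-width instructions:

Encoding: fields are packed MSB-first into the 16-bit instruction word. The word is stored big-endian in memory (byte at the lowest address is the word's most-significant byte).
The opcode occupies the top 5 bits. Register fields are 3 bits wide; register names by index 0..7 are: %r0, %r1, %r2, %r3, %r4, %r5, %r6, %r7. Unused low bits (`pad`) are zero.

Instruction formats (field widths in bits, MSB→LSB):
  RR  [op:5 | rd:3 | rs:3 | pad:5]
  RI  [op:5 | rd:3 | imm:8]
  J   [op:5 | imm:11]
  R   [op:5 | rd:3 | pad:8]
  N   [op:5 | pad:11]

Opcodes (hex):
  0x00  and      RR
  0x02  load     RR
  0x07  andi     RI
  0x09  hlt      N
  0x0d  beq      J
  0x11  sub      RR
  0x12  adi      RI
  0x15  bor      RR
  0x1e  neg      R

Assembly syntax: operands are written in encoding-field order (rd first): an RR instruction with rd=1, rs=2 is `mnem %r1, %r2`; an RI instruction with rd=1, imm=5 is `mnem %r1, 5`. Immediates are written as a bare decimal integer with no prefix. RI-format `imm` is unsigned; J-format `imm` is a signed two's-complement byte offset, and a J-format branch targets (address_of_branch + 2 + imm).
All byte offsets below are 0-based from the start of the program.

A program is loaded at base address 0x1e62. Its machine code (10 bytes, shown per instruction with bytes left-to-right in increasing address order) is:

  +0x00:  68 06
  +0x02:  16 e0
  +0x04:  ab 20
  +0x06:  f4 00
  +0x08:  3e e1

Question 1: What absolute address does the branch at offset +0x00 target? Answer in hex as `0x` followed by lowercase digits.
@+00  big-endian(68 06) = 0x6806
  op=0x6806>>11=0xd ⇒ beq (J)
  imm: (w>>0)&0x7ff=0x6 → 6
  target = base 0x1e62 + off 0x00 + 2 + imm 6 = 0x1e6a

0x1e6a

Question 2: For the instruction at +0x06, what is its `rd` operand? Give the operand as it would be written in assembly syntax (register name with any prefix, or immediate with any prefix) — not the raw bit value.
%r4

+0x06: f4 00 ⇒ word 0xf400 (big)
  opcode bits[15:11]=0x1e: neg/R
  rd@[10:8]=0x4 ⇒ %r4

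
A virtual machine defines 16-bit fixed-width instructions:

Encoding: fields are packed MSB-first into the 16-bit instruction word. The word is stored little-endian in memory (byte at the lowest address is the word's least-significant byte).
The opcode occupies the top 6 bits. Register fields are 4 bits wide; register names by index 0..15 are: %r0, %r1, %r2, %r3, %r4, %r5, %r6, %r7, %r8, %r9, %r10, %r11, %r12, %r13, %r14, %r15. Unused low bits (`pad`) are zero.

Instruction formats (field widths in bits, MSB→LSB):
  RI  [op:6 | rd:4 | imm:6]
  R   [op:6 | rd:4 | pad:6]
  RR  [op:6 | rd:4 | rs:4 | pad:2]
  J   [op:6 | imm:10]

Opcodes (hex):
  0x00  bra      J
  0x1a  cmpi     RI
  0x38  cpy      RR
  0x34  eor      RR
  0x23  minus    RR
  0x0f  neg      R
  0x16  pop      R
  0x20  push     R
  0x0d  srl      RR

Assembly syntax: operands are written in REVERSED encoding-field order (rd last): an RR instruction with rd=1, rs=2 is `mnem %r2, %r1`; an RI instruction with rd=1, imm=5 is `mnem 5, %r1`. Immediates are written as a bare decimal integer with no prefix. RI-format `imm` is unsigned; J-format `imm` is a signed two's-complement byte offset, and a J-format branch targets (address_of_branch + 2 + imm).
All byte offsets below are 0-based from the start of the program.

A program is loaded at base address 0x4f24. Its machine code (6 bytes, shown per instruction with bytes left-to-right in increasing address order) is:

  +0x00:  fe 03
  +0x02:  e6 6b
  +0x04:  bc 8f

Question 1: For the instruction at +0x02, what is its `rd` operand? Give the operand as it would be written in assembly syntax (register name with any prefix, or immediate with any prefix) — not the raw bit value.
%r15

off 0x02: read e6 6b as little → 0x6be6
  opcode bits[15:10]=0x1a: cmpi/RI
  [9:6] rd=15 = %r15
  [5:0] imm=38 = 38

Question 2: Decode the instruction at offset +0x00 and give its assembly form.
+0x00: fe 03 ⇒ word 0x03fe (little)
  opcode bits[15:10]=0x0: bra/J
  [9:0] imm=1022 (s10→-2) = -2

bra -2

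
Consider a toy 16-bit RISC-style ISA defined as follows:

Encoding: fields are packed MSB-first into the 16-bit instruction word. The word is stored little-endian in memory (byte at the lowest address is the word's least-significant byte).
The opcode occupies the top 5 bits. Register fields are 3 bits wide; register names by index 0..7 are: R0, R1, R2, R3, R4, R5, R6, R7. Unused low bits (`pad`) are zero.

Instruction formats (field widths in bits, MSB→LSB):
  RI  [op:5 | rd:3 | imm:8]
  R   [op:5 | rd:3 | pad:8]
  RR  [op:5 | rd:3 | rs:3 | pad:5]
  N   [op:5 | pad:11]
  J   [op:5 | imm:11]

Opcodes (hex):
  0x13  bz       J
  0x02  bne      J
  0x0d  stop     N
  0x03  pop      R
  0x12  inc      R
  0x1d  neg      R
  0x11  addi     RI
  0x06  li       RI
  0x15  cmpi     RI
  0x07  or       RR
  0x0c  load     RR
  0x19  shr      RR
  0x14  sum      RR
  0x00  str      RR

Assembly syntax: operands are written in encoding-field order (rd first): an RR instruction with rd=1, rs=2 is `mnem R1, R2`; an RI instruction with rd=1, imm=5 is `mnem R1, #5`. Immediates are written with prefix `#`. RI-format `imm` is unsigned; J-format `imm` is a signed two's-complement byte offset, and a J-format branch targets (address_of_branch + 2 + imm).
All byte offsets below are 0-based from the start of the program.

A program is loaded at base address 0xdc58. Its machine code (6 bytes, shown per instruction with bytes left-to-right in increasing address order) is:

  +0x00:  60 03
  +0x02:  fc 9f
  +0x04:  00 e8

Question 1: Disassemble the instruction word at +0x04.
+0x04: 00 e8 ⇒ word 0xe800 (little)
  op=0xe800>>11=0x1d ⇒ neg (R)
  rd: (w>>8)&0x7=0x0 → R0

neg R0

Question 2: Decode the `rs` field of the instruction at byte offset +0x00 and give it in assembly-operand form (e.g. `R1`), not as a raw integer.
R3

@+00  little-endian(60 03) = 0x0360
  opcode bits[15:11]=0x0: str/RR
  rd@[10:8]=0x3 ⇒ R3
  rs@[7:5]=0x3 ⇒ R3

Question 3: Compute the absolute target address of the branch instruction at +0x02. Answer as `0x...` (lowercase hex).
0xdc58

@+02  little-endian(fc 9f) = 0x9ffc
  op=0x9ffc>>11=0x13 ⇒ bz (J)
  [10:0] imm=2044 (s11→-4) = #-4
  target = base 0xdc58 + off 0x02 + 2 + imm -4 = 0xdc58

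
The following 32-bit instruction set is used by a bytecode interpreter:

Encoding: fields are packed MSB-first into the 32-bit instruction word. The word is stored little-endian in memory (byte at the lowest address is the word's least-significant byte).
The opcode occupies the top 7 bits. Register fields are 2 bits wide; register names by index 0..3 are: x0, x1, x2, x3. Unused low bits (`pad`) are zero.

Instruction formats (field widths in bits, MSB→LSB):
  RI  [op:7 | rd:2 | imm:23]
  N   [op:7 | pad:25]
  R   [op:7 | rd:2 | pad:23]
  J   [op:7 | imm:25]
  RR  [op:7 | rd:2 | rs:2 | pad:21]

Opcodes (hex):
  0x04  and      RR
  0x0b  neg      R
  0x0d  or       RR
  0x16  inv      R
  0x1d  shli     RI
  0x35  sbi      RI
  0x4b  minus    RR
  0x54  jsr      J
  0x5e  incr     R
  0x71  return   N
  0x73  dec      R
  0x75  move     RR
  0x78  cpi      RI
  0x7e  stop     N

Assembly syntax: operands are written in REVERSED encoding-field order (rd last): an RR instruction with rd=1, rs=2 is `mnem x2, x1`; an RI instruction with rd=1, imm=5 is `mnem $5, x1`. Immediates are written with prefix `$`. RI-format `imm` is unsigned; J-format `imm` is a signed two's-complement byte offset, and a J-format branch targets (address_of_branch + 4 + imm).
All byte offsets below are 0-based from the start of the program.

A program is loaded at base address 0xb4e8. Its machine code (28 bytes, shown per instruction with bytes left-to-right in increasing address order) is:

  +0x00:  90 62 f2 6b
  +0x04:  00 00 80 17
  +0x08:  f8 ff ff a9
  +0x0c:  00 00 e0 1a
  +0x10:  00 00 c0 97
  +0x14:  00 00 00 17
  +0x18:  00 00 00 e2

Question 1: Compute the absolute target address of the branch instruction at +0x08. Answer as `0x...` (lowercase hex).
0xb4ec

+0x08: f8 ff ff a9 ⇒ word 0xa9fffff8 (little)
  op=0xa9fffff8>>25=0x54 ⇒ jsr (J)
  imm@[24:0]=0x1fffff8 (s25→-8) ⇒ $-8
  target = base 0xb4e8 + off 0x08 + 4 + imm -8 = 0xb4ec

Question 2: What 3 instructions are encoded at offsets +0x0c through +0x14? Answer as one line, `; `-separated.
[0c] 00 00 e0 1a → 0x1ae00000
  op=0x1ae00000>>25=0xd ⇒ or (RR)
  rd: (w>>23)&0x3=0x1 → x1
  rs: (w>>21)&0x3=0x3 → x3
[10] 00 00 c0 97 → 0x97c00000
  op=0x97c00000>>25=0x4b ⇒ minus (RR)
  rd: (w>>23)&0x3=0x3 → x3
  rs: (w>>21)&0x3=0x2 → x2
[14] 00 00 00 17 → 0x17000000
  op=0x17000000>>25=0xb ⇒ neg (R)
  rd: (w>>23)&0x3=0x2 → x2

or x3, x1; minus x2, x3; neg x2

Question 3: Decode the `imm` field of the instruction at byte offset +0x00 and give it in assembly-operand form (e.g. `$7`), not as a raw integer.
[00] 90 62 f2 6b → 0x6bf26290
  op=0x6bf26290>>25=0x35 ⇒ sbi (RI)
  rd: (w>>23)&0x3=0x3 → x3
  imm: (w>>0)&0x7fffff=0x726290 → $7496336

$7496336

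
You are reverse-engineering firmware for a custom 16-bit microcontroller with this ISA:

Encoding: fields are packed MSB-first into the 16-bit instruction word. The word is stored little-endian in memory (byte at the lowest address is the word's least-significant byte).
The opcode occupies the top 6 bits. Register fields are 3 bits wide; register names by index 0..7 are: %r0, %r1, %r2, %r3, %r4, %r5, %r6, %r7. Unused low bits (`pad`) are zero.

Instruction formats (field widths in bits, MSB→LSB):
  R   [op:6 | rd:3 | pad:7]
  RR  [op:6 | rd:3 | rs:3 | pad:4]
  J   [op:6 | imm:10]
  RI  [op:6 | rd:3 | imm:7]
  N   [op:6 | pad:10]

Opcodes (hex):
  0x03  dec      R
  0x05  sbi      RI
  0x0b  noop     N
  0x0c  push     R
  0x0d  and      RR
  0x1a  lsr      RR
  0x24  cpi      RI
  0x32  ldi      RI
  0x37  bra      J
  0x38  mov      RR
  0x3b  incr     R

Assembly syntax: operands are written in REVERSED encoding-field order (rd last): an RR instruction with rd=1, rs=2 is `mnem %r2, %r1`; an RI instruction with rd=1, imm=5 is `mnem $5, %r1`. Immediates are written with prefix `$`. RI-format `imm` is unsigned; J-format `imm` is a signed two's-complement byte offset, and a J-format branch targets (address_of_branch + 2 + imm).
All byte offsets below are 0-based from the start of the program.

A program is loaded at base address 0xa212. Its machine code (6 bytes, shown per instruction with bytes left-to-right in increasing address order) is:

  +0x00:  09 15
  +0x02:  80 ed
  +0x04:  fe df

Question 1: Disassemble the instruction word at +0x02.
[02] 80 ed → 0xed80
  top 6b → 0x3b → incr [R]
  rd: (w>>7)&0x7=0x3 → %r3

incr %r3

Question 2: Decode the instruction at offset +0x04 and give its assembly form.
bra $-2

@+04  little-endian(fe df) = 0xdffe
  op=0xdffe>>10=0x37 ⇒ bra (J)
  [9:0] imm=1022 (s10→-2) = $-2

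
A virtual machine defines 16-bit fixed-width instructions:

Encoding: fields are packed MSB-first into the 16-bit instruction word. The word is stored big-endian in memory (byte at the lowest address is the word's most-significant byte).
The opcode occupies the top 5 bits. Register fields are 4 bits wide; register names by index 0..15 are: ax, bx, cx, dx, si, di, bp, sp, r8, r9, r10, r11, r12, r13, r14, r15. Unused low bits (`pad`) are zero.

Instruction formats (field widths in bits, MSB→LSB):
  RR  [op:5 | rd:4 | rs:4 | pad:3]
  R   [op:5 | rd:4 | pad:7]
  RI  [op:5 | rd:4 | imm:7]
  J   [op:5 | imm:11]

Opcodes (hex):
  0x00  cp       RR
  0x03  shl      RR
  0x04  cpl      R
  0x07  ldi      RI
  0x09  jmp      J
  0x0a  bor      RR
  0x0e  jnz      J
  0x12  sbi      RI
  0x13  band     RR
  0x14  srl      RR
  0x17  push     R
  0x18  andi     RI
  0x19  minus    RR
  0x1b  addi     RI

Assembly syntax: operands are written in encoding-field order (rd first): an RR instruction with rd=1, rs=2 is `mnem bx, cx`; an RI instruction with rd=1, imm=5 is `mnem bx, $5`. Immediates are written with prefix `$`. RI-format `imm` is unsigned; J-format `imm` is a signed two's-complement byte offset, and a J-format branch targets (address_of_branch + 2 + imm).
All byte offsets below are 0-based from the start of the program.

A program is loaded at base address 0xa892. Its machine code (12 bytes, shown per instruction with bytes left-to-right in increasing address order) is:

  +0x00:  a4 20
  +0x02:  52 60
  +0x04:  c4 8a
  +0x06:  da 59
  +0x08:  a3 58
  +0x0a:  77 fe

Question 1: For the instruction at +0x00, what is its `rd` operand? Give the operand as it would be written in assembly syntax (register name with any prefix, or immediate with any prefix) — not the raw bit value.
@+00  big-endian(a4 20) = 0xa420
  op=0xa420>>11=0x14 ⇒ srl (RR)
  [10:7] rd=8 = r8
  [6:3] rs=4 = si

r8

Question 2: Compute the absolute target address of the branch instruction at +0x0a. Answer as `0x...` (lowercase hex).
0xa89c

+0x0a: 77 fe ⇒ word 0x77fe (big)
  top 5b → 0xe → jnz [J]
  [10:0] imm=2046 (s11→-2) = $-2
  target = base 0xa892 + off 0x0a + 2 + imm -2 = 0xa89c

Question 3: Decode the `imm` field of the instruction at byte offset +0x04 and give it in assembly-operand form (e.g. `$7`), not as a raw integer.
[04] c4 8a → 0xc48a
  op=0xc48a>>11=0x18 ⇒ andi (RI)
  rd: (w>>7)&0xf=0x9 → r9
  imm: (w>>0)&0x7f=0xa → $10

$10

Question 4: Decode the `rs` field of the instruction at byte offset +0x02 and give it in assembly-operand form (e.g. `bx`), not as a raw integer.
off 0x02: read 52 60 as big → 0x5260
  top 5b → 0xa → bor [RR]
  rd: (w>>7)&0xf=0x4 → si
  rs: (w>>3)&0xf=0xc → r12

r12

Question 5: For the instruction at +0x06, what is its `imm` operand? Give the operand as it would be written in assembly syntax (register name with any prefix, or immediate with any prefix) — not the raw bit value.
$89

+0x06: da 59 ⇒ word 0xda59 (big)
  top 5b → 0x1b → addi [RI]
  [10:7] rd=4 = si
  [6:0] imm=89 = $89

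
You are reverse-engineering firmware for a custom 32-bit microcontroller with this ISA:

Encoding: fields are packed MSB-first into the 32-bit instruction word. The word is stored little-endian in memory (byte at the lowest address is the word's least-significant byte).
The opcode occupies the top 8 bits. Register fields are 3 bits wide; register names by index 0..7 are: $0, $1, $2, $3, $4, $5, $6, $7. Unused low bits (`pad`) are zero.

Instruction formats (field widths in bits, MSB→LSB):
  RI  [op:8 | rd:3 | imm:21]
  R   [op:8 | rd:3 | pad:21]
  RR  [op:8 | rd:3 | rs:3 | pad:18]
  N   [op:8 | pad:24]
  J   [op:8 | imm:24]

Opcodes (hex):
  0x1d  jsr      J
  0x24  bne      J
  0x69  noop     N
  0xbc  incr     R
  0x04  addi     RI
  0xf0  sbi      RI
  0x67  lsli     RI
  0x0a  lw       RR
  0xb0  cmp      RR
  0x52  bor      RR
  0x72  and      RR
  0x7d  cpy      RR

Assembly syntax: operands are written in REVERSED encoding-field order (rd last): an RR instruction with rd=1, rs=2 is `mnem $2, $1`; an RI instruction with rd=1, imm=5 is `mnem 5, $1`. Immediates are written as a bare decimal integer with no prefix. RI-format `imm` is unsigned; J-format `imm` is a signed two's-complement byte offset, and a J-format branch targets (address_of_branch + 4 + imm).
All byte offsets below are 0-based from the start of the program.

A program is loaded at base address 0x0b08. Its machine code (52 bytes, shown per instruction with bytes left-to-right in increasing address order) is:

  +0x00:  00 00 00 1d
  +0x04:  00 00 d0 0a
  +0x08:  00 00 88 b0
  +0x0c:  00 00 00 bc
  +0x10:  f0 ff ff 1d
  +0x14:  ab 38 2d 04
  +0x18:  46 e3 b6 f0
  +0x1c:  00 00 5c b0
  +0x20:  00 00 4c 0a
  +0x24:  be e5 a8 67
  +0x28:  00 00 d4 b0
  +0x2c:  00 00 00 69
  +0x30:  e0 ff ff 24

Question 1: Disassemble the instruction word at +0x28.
cmp $5, $6

+0x28: 00 00 d4 b0 ⇒ word 0xb0d40000 (little)
  op=0xb0d40000>>24=0xb0 ⇒ cmp (RR)
  [23:21] rd=6 = $6
  [20:18] rs=5 = $5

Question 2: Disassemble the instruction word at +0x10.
jsr -16

+0x10: f0 ff ff 1d ⇒ word 0x1dfffff0 (little)
  opcode bits[31:24]=0x1d: jsr/J
  imm@[23:0]=0xfffff0 (s24→-16) ⇒ -16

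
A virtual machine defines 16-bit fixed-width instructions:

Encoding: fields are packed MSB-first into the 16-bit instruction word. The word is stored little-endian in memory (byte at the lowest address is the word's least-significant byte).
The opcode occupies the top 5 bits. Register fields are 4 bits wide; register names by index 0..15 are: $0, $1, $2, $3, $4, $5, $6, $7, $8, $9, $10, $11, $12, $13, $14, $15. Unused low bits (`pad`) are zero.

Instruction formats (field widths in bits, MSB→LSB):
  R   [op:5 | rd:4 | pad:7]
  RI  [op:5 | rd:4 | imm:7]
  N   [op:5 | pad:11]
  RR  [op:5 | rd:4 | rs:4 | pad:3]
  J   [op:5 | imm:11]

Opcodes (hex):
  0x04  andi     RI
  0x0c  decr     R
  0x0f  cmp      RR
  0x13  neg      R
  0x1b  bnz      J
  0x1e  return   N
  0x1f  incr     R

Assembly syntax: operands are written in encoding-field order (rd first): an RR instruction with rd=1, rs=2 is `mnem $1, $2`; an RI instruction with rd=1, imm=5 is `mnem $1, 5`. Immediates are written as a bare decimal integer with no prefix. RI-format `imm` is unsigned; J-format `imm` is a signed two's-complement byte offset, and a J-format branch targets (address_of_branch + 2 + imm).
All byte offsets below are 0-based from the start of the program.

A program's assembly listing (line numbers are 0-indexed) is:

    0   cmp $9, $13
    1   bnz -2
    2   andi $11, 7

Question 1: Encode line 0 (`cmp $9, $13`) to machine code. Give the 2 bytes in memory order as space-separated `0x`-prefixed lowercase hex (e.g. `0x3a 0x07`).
0xe8 0x7c

line 0 (cmp): pack op=0xf:5|rd=9:4|rs=13:4|pad=0:3 = 0x7ce8; little→ e8 7c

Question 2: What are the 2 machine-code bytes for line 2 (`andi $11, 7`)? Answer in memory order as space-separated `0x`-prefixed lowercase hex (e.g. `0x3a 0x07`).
0x87 0x25

line 2 (andi): pack op=0x4:5|rd=11:4|imm=7:7 = 0x2587; little→ 87 25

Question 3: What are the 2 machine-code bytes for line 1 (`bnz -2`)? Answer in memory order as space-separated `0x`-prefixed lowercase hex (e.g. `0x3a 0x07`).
line 1 (bnz): pack op=0x1b:5|imm=-2:11 = 0xdffe; little→ fe df

0xfe 0xdf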